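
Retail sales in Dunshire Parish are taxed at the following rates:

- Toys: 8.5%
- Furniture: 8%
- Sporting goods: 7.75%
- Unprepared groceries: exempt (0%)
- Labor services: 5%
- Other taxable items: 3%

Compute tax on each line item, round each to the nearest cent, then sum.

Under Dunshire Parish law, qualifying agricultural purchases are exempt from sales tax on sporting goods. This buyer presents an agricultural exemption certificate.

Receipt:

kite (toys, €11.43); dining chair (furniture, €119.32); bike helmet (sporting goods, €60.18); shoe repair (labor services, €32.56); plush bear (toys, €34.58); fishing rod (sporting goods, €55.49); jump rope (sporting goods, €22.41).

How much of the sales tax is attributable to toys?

Kite €11.43: toys → 8.5% → €0.97
Plush bear €34.58: toys → 8.5% → €2.94
Tax on toys = €0.97 + €2.94 = €3.91

€3.91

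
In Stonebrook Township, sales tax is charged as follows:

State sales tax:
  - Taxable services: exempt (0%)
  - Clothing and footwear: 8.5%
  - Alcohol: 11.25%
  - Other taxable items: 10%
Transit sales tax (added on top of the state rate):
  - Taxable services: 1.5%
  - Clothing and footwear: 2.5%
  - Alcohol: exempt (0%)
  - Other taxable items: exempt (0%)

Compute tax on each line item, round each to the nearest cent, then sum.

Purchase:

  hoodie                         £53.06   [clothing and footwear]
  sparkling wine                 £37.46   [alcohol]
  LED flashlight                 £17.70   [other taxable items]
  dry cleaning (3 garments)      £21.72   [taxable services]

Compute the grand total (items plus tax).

Hoodie £53.06: clothing and footwear → 8.5% + 2.5% transit = 11% → £5.84
Sparkling wine £37.46: alcohol → 11.25% + 0% transit = 11.25% → £4.21
LED flashlight £17.70: other taxable items → 10% + 0% transit = 10% → £1.77
Dry cleaning (3 garments) £21.72: taxable services → 0% + 1.5% transit = 1.5% → £0.33
Subtotal = £129.94; tax = £12.15; total due = £142.09

£142.09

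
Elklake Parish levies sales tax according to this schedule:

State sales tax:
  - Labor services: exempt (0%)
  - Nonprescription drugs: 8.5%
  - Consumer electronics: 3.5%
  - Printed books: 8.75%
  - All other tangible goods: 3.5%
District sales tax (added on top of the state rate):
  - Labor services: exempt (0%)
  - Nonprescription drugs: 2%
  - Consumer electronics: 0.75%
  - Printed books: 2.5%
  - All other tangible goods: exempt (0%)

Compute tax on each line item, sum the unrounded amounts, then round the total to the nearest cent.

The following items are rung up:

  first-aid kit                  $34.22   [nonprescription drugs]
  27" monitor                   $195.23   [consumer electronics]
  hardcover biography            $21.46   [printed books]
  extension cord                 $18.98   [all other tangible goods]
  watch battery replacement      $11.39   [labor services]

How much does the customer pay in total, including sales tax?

$296.25

First-aid kit $34.22: nonprescription drugs → 8.5% + 2% district = 10.5% → $3.5931
27" monitor $195.23: consumer electronics → 3.5% + 0.75% district = 4.25% → $8.297275
Hardcover biography $21.46: printed books → 8.75% + 2.5% district = 11.25% → $2.41425
Extension cord $18.98: all other tangible goods → 3.5% + 0% district = 3.5% → $0.6643
Watch battery replacement $11.39: labor services → 0% + 0% district = 0% → $0.00
Subtotal = $281.28; unrounded tax = $14.968925 → $14.97; total due = $296.25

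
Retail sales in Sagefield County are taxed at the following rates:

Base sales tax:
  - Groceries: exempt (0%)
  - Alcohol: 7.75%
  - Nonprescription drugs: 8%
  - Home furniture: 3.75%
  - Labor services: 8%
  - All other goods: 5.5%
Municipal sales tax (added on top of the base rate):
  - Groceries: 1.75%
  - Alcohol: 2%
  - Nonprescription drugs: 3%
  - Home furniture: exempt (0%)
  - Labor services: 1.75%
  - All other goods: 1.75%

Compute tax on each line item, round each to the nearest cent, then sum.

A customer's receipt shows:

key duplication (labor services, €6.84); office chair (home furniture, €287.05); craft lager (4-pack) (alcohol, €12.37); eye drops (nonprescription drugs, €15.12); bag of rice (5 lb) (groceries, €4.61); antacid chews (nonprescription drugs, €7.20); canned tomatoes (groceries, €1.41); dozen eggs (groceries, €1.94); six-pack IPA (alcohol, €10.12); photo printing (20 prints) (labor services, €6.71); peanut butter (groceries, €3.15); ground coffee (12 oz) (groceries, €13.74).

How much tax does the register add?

€17.16

Key duplication €6.84: labor services → 8% + 1.75% municipal = 9.75% → €0.67
Office chair €287.05: home furniture → 3.75% + 0% municipal = 3.75% → €10.76
Craft lager (4-pack) €12.37: alcohol → 7.75% + 2% municipal = 9.75% → €1.21
Eye drops €15.12: nonprescription drugs → 8% + 3% municipal = 11% → €1.66
Bag of rice (5 lb) €4.61: groceries → 0% + 1.75% municipal = 1.75% → €0.08
Antacid chews €7.20: nonprescription drugs → 8% + 3% municipal = 11% → €0.79
Canned tomatoes €1.41: groceries → 0% + 1.75% municipal = 1.75% → €0.02
Dozen eggs €1.94: groceries → 0% + 1.75% municipal = 1.75% → €0.03
Six-pack IPA €10.12: alcohol → 7.75% + 2% municipal = 9.75% → €0.99
Photo printing (20 prints) €6.71: labor services → 8% + 1.75% municipal = 9.75% → €0.65
Peanut butter €3.15: groceries → 0% + 1.75% municipal = 1.75% → €0.06
Ground coffee (12 oz) €13.74: groceries → 0% + 1.75% municipal = 1.75% → €0.24
Total tax = €0.67 + €10.76 + €1.21 + €1.66 + €0.08 + €0.79 + €0.02 + €0.03 + €0.99 + €0.65 + €0.06 + €0.24 = €17.16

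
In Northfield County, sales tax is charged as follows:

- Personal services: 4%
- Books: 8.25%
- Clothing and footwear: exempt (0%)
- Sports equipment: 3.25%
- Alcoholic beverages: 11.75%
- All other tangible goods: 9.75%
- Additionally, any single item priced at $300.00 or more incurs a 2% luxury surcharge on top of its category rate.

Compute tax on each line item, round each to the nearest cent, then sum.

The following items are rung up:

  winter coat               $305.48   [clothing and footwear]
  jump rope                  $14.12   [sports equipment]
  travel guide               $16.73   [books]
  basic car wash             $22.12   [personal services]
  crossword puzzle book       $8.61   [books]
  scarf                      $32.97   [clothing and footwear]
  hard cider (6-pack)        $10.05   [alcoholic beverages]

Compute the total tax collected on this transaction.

Winter coat $305.48: clothing and footwear → 0% + 2% surcharge = 2% → $6.11
Jump rope $14.12: sports equipment → 3.25% → $0.46
Travel guide $16.73: books → 8.25% → $1.38
Basic car wash $22.12: personal services → 4% → $0.88
Crossword puzzle book $8.61: books → 8.25% → $0.71
Scarf $32.97: clothing and footwear → 0% → $0.00
Hard cider (6-pack) $10.05: alcoholic beverages → 11.75% → $1.18
Total tax = $6.11 + $0.46 + $1.38 + $0.88 + $0.71 + $1.18 = $10.72

$10.72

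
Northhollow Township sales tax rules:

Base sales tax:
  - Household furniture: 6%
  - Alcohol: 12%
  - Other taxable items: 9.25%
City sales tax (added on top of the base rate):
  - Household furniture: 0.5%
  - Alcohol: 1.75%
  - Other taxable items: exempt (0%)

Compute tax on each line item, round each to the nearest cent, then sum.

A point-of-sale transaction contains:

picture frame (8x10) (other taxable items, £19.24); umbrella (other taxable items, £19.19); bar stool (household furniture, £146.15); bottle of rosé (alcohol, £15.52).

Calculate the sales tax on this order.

Picture frame (8x10) £19.24: other taxable items → 9.25% + 0% city = 9.25% → £1.78
Umbrella £19.19: other taxable items → 9.25% + 0% city = 9.25% → £1.78
Bar stool £146.15: household furniture → 6% + 0.5% city = 6.5% → £9.50
Bottle of rosé £15.52: alcohol → 12% + 1.75% city = 13.75% → £2.13
Total tax = £1.78 + £1.78 + £9.50 + £2.13 = £15.19

£15.19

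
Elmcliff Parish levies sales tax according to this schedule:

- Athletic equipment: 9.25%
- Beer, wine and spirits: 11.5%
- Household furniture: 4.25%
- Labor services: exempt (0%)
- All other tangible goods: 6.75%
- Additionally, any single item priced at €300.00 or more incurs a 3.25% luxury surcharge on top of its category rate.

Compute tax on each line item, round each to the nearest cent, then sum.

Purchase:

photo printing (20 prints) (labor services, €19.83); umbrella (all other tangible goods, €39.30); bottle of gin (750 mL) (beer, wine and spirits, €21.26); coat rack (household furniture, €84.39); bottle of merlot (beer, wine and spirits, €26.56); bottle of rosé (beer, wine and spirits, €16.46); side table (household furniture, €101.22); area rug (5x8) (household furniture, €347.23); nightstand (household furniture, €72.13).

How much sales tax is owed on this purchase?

Photo printing (20 prints) €19.83: labor services → 0% → €0.00
Umbrella €39.30: all other tangible goods → 6.75% → €2.65
Bottle of gin (750 mL) €21.26: beer, wine and spirits → 11.5% → €2.44
Coat rack €84.39: household furniture → 4.25% → €3.59
Bottle of merlot €26.56: beer, wine and spirits → 11.5% → €3.05
Bottle of rosé €16.46: beer, wine and spirits → 11.5% → €1.89
Side table €101.22: household furniture → 4.25% → €4.30
Area rug (5x8) €347.23: household furniture → 4.25% + 3.25% surcharge = 7.5% → €26.04
Nightstand €72.13: household furniture → 4.25% → €3.07
Total tax = €2.65 + €2.44 + €3.59 + €3.05 + €1.89 + €4.30 + €26.04 + €3.07 = €47.03

€47.03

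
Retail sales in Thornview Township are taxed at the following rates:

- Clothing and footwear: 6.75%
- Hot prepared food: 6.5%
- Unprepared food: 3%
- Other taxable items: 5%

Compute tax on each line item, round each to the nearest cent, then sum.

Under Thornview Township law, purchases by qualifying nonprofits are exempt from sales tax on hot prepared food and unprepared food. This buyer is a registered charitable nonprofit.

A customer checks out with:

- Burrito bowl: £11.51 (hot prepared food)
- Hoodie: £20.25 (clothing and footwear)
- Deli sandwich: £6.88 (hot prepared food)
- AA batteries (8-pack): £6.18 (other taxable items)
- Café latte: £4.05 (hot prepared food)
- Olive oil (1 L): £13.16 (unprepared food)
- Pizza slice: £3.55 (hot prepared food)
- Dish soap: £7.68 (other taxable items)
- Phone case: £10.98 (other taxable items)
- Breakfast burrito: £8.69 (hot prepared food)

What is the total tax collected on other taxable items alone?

£1.24

AA batteries (8-pack) £6.18: other taxable items → 5% → £0.31
Dish soap £7.68: other taxable items → 5% → £0.38
Phone case £10.98: other taxable items → 5% → £0.55
Tax on other taxable items = £0.31 + £0.38 + £0.55 = £1.24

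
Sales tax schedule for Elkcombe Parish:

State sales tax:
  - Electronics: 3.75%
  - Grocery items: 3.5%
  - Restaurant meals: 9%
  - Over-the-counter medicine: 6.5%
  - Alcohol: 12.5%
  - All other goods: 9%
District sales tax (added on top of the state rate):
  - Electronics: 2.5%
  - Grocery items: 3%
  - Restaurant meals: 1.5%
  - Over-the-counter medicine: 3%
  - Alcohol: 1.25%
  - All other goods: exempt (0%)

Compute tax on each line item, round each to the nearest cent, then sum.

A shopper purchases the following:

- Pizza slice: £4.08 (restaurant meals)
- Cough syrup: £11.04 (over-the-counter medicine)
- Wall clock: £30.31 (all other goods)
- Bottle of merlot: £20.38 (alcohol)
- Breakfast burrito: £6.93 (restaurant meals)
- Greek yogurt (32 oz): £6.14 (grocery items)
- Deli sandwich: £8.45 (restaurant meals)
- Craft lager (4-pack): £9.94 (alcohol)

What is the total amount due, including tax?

Pizza slice £4.08: restaurant meals → 9% + 1.5% district = 10.5% → £0.43
Cough syrup £11.04: over-the-counter medicine → 6.5% + 3% district = 9.5% → £1.05
Wall clock £30.31: all other goods → 9% + 0% district = 9% → £2.73
Bottle of merlot £20.38: alcohol → 12.5% + 1.25% district = 13.75% → £2.80
Breakfast burrito £6.93: restaurant meals → 9% + 1.5% district = 10.5% → £0.73
Greek yogurt (32 oz) £6.14: grocery items → 3.5% + 3% district = 6.5% → £0.40
Deli sandwich £8.45: restaurant meals → 9% + 1.5% district = 10.5% → £0.89
Craft lager (4-pack) £9.94: alcohol → 12.5% + 1.25% district = 13.75% → £1.37
Subtotal = £97.27; tax = £10.40; total due = £107.67

£107.67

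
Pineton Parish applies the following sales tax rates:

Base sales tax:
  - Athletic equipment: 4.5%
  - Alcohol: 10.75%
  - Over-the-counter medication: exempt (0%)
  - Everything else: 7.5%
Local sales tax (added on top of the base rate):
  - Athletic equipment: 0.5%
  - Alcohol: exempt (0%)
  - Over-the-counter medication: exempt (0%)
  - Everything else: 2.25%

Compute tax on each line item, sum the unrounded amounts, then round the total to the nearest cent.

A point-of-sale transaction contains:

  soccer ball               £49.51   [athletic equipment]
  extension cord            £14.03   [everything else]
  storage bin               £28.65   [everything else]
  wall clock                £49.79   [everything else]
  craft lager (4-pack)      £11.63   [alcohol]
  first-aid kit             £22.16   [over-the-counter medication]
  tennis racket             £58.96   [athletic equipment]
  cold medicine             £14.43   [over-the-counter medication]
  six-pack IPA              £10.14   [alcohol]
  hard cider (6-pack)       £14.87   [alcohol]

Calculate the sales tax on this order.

£18.38

Soccer ball £49.51: athletic equipment → 4.5% + 0.5% local = 5% → £2.4755
Extension cord £14.03: everything else → 7.5% + 2.25% local = 9.75% → £1.367925
Storage bin £28.65: everything else → 7.5% + 2.25% local = 9.75% → £2.793375
Wall clock £49.79: everything else → 7.5% + 2.25% local = 9.75% → £4.854525
Craft lager (4-pack) £11.63: alcohol → 10.75% + 0% local = 10.75% → £1.250225
First-aid kit £22.16: over-the-counter medication → 0% + 0% local = 0% → £0.00
Tennis racket £58.96: athletic equipment → 4.5% + 0.5% local = 5% → £2.948
Cold medicine £14.43: over-the-counter medication → 0% + 0% local = 0% → £0.00
Six-pack IPA £10.14: alcohol → 10.75% + 0% local = 10.75% → £1.09005
Hard cider (6-pack) £14.87: alcohol → 10.75% + 0% local = 10.75% → £1.598525
Unrounded tax sum = £18.378125 → £18.38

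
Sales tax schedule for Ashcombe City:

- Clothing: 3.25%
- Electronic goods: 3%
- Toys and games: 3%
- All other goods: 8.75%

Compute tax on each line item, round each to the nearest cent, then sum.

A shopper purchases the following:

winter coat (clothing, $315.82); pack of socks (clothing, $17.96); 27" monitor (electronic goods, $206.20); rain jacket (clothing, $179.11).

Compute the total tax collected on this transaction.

Winter coat $315.82: clothing → 3.25% → $10.26
Pack of socks $17.96: clothing → 3.25% → $0.58
27" monitor $206.20: electronic goods → 3% → $6.19
Rain jacket $179.11: clothing → 3.25% → $5.82
Total tax = $10.26 + $0.58 + $6.19 + $5.82 = $22.85

$22.85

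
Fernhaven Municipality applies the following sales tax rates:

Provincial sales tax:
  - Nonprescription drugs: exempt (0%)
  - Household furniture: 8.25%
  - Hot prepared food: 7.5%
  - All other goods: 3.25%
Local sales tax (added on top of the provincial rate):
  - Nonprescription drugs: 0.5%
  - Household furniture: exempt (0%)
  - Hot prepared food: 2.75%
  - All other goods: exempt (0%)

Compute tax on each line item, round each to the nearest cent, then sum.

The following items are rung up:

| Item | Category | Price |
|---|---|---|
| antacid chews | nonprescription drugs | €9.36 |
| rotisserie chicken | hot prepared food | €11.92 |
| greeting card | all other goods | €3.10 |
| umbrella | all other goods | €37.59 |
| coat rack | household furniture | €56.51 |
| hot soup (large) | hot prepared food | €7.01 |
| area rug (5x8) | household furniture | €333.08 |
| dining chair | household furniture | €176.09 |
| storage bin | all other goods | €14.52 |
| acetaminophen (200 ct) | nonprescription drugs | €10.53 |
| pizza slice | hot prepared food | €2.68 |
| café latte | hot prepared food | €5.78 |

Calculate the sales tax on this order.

Antacid chews €9.36: nonprescription drugs → 0% + 0.5% local = 0.5% → €0.05
Rotisserie chicken €11.92: hot prepared food → 7.5% + 2.75% local = 10.25% → €1.22
Greeting card €3.10: all other goods → 3.25% + 0% local = 3.25% → €0.10
Umbrella €37.59: all other goods → 3.25% + 0% local = 3.25% → €1.22
Coat rack €56.51: household furniture → 8.25% + 0% local = 8.25% → €4.66
Hot soup (large) €7.01: hot prepared food → 7.5% + 2.75% local = 10.25% → €0.72
Area rug (5x8) €333.08: household furniture → 8.25% + 0% local = 8.25% → €27.48
Dining chair €176.09: household furniture → 8.25% + 0% local = 8.25% → €14.53
Storage bin €14.52: all other goods → 3.25% + 0% local = 3.25% → €0.47
Acetaminophen (200 ct) €10.53: nonprescription drugs → 0% + 0.5% local = 0.5% → €0.05
Pizza slice €2.68: hot prepared food → 7.5% + 2.75% local = 10.25% → €0.27
Café latte €5.78: hot prepared food → 7.5% + 2.75% local = 10.25% → €0.59
Total tax = €0.05 + €1.22 + €0.10 + €1.22 + €4.66 + €0.72 + €27.48 + €14.53 + €0.47 + €0.05 + €0.27 + €0.59 = €51.36

€51.36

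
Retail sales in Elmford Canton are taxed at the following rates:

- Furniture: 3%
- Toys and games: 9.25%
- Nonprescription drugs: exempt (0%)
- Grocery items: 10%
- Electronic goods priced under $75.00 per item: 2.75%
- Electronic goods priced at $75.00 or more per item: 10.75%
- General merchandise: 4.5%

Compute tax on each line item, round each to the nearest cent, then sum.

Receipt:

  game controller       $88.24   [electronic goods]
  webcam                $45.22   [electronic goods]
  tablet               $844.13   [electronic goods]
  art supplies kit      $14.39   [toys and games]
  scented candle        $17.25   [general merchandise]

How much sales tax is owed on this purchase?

Game controller $88.24: electronic goods, $75.00 or more → 10.75% → $9.49
Webcam $45.22: electronic goods, under $75.00 → 2.75% → $1.24
Tablet $844.13: electronic goods, $75.00 or more → 10.75% → $90.74
Art supplies kit $14.39: toys and games → 9.25% → $1.33
Scented candle $17.25: general merchandise → 4.5% → $0.78
Total tax = $9.49 + $1.24 + $90.74 + $1.33 + $0.78 = $103.58

$103.58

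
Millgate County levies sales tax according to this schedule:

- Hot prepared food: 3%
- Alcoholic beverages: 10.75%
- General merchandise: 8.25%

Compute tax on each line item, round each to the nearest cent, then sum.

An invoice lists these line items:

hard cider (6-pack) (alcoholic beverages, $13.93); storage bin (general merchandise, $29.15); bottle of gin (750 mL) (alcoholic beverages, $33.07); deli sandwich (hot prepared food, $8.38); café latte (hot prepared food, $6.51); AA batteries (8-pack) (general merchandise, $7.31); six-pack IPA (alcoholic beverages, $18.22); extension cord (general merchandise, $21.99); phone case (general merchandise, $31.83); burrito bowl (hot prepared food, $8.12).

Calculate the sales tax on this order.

$15.15

Hard cider (6-pack) $13.93: alcoholic beverages → 10.75% → $1.50
Storage bin $29.15: general merchandise → 8.25% → $2.40
Bottle of gin (750 mL) $33.07: alcoholic beverages → 10.75% → $3.56
Deli sandwich $8.38: hot prepared food → 3% → $0.25
Café latte $6.51: hot prepared food → 3% → $0.20
AA batteries (8-pack) $7.31: general merchandise → 8.25% → $0.60
Six-pack IPA $18.22: alcoholic beverages → 10.75% → $1.96
Extension cord $21.99: general merchandise → 8.25% → $1.81
Phone case $31.83: general merchandise → 8.25% → $2.63
Burrito bowl $8.12: hot prepared food → 3% → $0.24
Total tax = $1.50 + $2.40 + $3.56 + $0.25 + $0.20 + $0.60 + $1.96 + $1.81 + $2.63 + $0.24 = $15.15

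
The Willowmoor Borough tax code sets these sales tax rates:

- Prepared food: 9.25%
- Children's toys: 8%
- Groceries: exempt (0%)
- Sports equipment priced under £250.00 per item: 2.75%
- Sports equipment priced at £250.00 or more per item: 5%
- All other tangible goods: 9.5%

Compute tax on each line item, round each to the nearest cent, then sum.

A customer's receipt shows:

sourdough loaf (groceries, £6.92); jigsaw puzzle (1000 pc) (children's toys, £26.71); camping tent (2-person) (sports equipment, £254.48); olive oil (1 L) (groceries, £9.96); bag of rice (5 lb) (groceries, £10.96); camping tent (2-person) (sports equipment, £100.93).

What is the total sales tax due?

£17.64

Sourdough loaf £6.92: groceries → 0% → £0.00
Jigsaw puzzle (1000 pc) £26.71: children's toys → 8% → £2.14
Camping tent (2-person) £254.48: sports equipment, £250.00 or more → 5% → £12.72
Olive oil (1 L) £9.96: groceries → 0% → £0.00
Bag of rice (5 lb) £10.96: groceries → 0% → £0.00
Camping tent (2-person) £100.93: sports equipment, under £250.00 → 2.75% → £2.78
Total tax = £2.14 + £12.72 + £2.78 = £17.64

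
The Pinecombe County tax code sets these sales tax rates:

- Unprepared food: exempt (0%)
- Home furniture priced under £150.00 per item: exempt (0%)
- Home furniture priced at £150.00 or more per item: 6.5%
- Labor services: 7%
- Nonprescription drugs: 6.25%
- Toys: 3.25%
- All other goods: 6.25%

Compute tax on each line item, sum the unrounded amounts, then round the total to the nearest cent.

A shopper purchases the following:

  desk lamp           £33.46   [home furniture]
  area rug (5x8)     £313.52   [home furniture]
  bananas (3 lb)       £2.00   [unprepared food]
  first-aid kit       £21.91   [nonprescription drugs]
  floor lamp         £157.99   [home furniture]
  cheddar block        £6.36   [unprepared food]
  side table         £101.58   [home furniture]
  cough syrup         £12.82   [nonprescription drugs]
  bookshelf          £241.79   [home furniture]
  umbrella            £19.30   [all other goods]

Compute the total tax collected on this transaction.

Desk lamp £33.46: home furniture, under £150.00 → 0% → £0.00
Area rug (5x8) £313.52: home furniture, £150.00 or more → 6.5% → £20.3788
Bananas (3 lb) £2.00: unprepared food → 0% → £0.00
First-aid kit £21.91: nonprescription drugs → 6.25% → £1.369375
Floor lamp £157.99: home furniture, £150.00 or more → 6.5% → £10.26935
Cheddar block £6.36: unprepared food → 0% → £0.00
Side table £101.58: home furniture, under £150.00 → 0% → £0.00
Cough syrup £12.82: nonprescription drugs → 6.25% → £0.80125
Bookshelf £241.79: home furniture, £150.00 or more → 6.5% → £15.71635
Umbrella £19.30: all other goods → 6.25% → £1.20625
Unrounded tax sum = £49.741375 → £49.74

£49.74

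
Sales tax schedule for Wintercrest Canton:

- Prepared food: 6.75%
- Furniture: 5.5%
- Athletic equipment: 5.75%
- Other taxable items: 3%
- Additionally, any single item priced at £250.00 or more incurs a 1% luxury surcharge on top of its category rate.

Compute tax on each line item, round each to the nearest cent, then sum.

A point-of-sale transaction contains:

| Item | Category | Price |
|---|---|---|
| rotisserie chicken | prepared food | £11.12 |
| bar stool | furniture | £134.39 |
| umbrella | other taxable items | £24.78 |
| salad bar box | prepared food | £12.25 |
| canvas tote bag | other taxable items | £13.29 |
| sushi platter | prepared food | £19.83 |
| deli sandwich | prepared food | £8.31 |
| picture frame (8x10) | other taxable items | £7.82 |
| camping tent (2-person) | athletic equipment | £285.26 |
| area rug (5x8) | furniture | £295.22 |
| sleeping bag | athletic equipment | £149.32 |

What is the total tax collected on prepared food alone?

Rotisserie chicken £11.12: prepared food → 6.75% → £0.75
Salad bar box £12.25: prepared food → 6.75% → £0.83
Sushi platter £19.83: prepared food → 6.75% → £1.34
Deli sandwich £8.31: prepared food → 6.75% → £0.56
Tax on prepared food = £0.75 + £0.83 + £1.34 + £0.56 = £3.48

£3.48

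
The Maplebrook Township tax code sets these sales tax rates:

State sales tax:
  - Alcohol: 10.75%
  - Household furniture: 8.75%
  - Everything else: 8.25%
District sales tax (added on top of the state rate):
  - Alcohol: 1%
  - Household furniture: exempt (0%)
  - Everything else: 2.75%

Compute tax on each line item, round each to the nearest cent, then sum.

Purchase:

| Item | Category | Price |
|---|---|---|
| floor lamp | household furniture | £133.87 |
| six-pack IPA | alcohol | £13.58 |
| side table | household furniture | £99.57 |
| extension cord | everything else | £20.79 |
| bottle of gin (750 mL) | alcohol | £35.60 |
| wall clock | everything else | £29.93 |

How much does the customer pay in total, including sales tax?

Floor lamp £133.87: household furniture → 8.75% + 0% district = 8.75% → £11.71
Six-pack IPA £13.58: alcohol → 10.75% + 1% district = 11.75% → £1.60
Side table £99.57: household furniture → 8.75% + 0% district = 8.75% → £8.71
Extension cord £20.79: everything else → 8.25% + 2.75% district = 11% → £2.29
Bottle of gin (750 mL) £35.60: alcohol → 10.75% + 1% district = 11.75% → £4.18
Wall clock £29.93: everything else → 8.25% + 2.75% district = 11% → £3.29
Subtotal = £333.34; tax = £31.78; total due = £365.12

£365.12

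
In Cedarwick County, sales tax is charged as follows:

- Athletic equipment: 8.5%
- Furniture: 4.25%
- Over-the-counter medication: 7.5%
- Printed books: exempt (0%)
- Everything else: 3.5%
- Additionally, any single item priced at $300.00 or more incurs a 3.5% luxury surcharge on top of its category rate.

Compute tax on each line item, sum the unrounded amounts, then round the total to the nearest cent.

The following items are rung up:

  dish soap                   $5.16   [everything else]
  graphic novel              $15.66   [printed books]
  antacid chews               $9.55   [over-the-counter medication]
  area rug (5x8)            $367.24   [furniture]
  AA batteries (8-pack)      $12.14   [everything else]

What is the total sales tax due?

Dish soap $5.16: everything else → 3.5% → $0.1806
Graphic novel $15.66: printed books → 0% → $0.00
Antacid chews $9.55: over-the-counter medication → 7.5% → $0.71625
Area rug (5x8) $367.24: furniture → 4.25% + 3.5% surcharge = 7.75% → $28.4611
AA batteries (8-pack) $12.14: everything else → 3.5% → $0.4249
Unrounded tax sum = $29.78285 → $29.78

$29.78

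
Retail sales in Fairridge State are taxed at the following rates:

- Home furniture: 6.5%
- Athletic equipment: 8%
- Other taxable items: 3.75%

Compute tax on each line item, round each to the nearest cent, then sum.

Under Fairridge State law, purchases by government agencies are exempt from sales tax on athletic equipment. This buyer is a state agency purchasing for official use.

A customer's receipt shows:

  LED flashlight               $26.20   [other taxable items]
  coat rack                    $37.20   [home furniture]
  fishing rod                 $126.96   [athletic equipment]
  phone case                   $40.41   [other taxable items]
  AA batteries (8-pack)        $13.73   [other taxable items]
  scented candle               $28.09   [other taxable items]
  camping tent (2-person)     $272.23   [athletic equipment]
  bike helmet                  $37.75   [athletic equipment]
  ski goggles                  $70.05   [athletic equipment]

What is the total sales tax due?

LED flashlight $26.20: other taxable items → 3.75% → $0.98
Coat rack $37.20: home furniture → 6.5% → $2.42
Fishing rod $126.96: athletic equipment, buyer-exempt → 0% → $0.00
Phone case $40.41: other taxable items → 3.75% → $1.52
AA batteries (8-pack) $13.73: other taxable items → 3.75% → $0.51
Scented candle $28.09: other taxable items → 3.75% → $1.05
Camping tent (2-person) $272.23: athletic equipment, buyer-exempt → 0% → $0.00
Bike helmet $37.75: athletic equipment, buyer-exempt → 0% → $0.00
Ski goggles $70.05: athletic equipment, buyer-exempt → 0% → $0.00
Total tax = $0.98 + $2.42 + $1.52 + $0.51 + $1.05 = $6.48

$6.48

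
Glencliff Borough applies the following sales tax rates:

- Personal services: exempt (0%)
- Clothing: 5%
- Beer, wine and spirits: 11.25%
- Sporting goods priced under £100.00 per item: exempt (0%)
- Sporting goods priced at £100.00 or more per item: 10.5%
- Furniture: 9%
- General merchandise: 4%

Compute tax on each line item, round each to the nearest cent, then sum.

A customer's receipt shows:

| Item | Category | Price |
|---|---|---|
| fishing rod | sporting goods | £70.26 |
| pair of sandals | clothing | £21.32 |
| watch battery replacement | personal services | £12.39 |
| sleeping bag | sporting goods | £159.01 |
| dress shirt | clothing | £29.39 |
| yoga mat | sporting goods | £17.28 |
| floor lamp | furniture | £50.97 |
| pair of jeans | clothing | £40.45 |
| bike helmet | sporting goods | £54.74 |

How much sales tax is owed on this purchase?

£25.85

Fishing rod £70.26: sporting goods, under £100.00 → 0% → £0.00
Pair of sandals £21.32: clothing → 5% → £1.07
Watch battery replacement £12.39: personal services → 0% → £0.00
Sleeping bag £159.01: sporting goods, £100.00 or more → 10.5% → £16.70
Dress shirt £29.39: clothing → 5% → £1.47
Yoga mat £17.28: sporting goods, under £100.00 → 0% → £0.00
Floor lamp £50.97: furniture → 9% → £4.59
Pair of jeans £40.45: clothing → 5% → £2.02
Bike helmet £54.74: sporting goods, under £100.00 → 0% → £0.00
Total tax = £1.07 + £16.70 + £1.47 + £4.59 + £2.02 = £25.85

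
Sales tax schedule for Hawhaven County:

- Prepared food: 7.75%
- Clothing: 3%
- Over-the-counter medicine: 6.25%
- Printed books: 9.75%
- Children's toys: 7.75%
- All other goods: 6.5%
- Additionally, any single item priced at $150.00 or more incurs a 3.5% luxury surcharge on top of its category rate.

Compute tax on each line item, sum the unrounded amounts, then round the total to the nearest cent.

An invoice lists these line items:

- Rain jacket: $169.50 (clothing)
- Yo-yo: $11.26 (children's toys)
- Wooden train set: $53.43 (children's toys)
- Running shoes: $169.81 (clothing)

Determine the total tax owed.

Rain jacket $169.50: clothing → 3% + 3.5% surcharge = 6.5% → $11.0175
Yo-yo $11.26: children's toys → 7.75% → $0.87265
Wooden train set $53.43: children's toys → 7.75% → $4.140825
Running shoes $169.81: clothing → 3% + 3.5% surcharge = 6.5% → $11.03765
Unrounded tax sum = $27.068625 → $27.07

$27.07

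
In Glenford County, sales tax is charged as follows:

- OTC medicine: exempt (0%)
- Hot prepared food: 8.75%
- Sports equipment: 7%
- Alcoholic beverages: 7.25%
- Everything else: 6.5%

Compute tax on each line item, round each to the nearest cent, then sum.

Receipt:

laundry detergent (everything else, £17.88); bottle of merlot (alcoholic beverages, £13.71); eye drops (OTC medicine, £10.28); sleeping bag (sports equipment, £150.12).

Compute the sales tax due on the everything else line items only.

£1.16

Laundry detergent £17.88: everything else → 6.5% → £1.16
Tax on everything else = £1.16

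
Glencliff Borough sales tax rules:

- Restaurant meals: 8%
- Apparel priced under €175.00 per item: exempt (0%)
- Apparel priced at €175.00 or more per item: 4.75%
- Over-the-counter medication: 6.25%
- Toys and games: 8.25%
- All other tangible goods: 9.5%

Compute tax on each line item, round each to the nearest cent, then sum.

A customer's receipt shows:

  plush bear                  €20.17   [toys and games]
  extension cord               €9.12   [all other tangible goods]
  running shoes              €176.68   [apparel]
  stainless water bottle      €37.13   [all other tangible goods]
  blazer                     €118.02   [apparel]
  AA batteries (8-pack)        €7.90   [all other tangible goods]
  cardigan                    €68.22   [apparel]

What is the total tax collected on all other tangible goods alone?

€5.15

Extension cord €9.12: all other tangible goods → 9.5% → €0.87
Stainless water bottle €37.13: all other tangible goods → 9.5% → €3.53
AA batteries (8-pack) €7.90: all other tangible goods → 9.5% → €0.75
Tax on all other tangible goods = €0.87 + €3.53 + €0.75 = €5.15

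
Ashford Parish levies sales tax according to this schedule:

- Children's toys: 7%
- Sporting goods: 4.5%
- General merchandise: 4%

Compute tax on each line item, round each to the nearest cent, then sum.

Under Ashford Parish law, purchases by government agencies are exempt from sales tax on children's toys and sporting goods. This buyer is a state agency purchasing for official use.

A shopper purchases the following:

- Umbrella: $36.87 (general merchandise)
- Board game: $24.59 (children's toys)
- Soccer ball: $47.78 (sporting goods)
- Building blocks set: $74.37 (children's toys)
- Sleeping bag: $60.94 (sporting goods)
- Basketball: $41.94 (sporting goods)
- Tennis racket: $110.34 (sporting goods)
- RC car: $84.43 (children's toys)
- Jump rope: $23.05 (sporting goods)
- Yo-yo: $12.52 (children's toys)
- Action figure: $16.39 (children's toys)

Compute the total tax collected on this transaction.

$1.47

Umbrella $36.87: general merchandise → 4% → $1.47
Board game $24.59: children's toys, buyer-exempt → 0% → $0.00
Soccer ball $47.78: sporting goods, buyer-exempt → 0% → $0.00
Building blocks set $74.37: children's toys, buyer-exempt → 0% → $0.00
Sleeping bag $60.94: sporting goods, buyer-exempt → 0% → $0.00
Basketball $41.94: sporting goods, buyer-exempt → 0% → $0.00
Tennis racket $110.34: sporting goods, buyer-exempt → 0% → $0.00
RC car $84.43: children's toys, buyer-exempt → 0% → $0.00
Jump rope $23.05: sporting goods, buyer-exempt → 0% → $0.00
Yo-yo $12.52: children's toys, buyer-exempt → 0% → $0.00
Action figure $16.39: children's toys, buyer-exempt → 0% → $0.00
Total tax = $1.47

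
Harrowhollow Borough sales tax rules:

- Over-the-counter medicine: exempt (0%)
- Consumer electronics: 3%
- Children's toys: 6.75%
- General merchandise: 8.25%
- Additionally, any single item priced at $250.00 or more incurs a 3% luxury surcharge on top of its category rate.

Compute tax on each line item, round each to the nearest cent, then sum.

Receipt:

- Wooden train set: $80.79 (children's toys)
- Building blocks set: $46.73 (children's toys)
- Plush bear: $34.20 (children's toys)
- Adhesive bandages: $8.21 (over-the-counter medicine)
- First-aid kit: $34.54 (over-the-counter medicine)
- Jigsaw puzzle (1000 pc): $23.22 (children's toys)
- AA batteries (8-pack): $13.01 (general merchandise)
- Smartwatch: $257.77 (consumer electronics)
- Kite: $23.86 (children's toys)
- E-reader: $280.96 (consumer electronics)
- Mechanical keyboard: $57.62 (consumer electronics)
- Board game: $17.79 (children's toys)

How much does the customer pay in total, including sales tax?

$929.12

Wooden train set $80.79: children's toys → 6.75% → $5.45
Building blocks set $46.73: children's toys → 6.75% → $3.15
Plush bear $34.20: children's toys → 6.75% → $2.31
Adhesive bandages $8.21: over-the-counter medicine → 0% → $0.00
First-aid kit $34.54: over-the-counter medicine → 0% → $0.00
Jigsaw puzzle (1000 pc) $23.22: children's toys → 6.75% → $1.57
AA batteries (8-pack) $13.01: general merchandise → 8.25% → $1.07
Smartwatch $257.77: consumer electronics → 3% + 3% surcharge = 6% → $15.47
Kite $23.86: children's toys → 6.75% → $1.61
E-reader $280.96: consumer electronics → 3% + 3% surcharge = 6% → $16.86
Mechanical keyboard $57.62: consumer electronics → 3% → $1.73
Board game $17.79: children's toys → 6.75% → $1.20
Subtotal = $878.70; tax = $50.42; total due = $929.12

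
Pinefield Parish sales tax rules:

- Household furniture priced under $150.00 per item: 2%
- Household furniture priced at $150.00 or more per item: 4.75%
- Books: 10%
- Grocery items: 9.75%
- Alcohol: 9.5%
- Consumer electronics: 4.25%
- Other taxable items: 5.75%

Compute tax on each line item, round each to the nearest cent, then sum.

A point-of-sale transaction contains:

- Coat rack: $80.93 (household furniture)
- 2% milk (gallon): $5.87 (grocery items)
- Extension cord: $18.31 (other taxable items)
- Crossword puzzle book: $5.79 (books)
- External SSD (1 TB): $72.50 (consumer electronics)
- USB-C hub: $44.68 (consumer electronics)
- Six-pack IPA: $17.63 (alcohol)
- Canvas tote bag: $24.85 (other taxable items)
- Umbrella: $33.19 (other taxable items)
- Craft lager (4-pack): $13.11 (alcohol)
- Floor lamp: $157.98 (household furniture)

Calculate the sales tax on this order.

Coat rack $80.93: household furniture, under $150.00 → 2% → $1.62
2% milk (gallon) $5.87: grocery items → 9.75% → $0.57
Extension cord $18.31: other taxable items → 5.75% → $1.05
Crossword puzzle book $5.79: books → 10% → $0.58
External SSD (1 TB) $72.50: consumer electronics → 4.25% → $3.08
USB-C hub $44.68: consumer electronics → 4.25% → $1.90
Six-pack IPA $17.63: alcohol → 9.5% → $1.67
Canvas tote bag $24.85: other taxable items → 5.75% → $1.43
Umbrella $33.19: other taxable items → 5.75% → $1.91
Craft lager (4-pack) $13.11: alcohol → 9.5% → $1.25
Floor lamp $157.98: household furniture, $150.00 or more → 4.75% → $7.50
Total tax = $1.62 + $0.57 + $1.05 + $0.58 + $3.08 + $1.90 + $1.67 + $1.43 + $1.91 + $1.25 + $7.50 = $22.56

$22.56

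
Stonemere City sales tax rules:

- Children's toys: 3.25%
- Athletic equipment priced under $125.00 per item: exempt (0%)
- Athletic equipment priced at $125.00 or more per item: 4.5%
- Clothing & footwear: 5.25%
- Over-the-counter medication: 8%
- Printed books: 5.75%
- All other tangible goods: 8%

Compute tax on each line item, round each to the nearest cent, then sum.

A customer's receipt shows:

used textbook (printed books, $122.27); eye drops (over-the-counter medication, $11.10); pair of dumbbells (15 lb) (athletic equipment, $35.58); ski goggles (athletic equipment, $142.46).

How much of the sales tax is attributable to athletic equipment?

$6.41

Pair of dumbbells (15 lb) $35.58: athletic equipment, under $125.00 → 0% → $0.00
Ski goggles $142.46: athletic equipment, $125.00 or more → 4.5% → $6.41
Tax on athletic equipment = $0.00 + $6.41 = $6.41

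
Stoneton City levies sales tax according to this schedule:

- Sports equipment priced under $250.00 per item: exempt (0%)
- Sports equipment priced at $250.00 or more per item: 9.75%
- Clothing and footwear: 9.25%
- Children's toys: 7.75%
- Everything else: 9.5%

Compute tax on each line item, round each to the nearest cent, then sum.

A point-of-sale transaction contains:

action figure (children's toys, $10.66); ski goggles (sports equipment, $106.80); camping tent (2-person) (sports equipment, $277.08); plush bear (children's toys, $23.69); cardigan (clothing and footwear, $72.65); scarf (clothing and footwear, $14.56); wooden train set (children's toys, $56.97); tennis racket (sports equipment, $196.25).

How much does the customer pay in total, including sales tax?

$800.84

Action figure $10.66: children's toys → 7.75% → $0.83
Ski goggles $106.80: sports equipment, under $250.00 → 0% → $0.00
Camping tent (2-person) $277.08: sports equipment, $250.00 or more → 9.75% → $27.02
Plush bear $23.69: children's toys → 7.75% → $1.84
Cardigan $72.65: clothing and footwear → 9.25% → $6.72
Scarf $14.56: clothing and footwear → 9.25% → $1.35
Wooden train set $56.97: children's toys → 7.75% → $4.42
Tennis racket $196.25: sports equipment, under $250.00 → 0% → $0.00
Subtotal = $758.66; tax = $42.18; total due = $800.84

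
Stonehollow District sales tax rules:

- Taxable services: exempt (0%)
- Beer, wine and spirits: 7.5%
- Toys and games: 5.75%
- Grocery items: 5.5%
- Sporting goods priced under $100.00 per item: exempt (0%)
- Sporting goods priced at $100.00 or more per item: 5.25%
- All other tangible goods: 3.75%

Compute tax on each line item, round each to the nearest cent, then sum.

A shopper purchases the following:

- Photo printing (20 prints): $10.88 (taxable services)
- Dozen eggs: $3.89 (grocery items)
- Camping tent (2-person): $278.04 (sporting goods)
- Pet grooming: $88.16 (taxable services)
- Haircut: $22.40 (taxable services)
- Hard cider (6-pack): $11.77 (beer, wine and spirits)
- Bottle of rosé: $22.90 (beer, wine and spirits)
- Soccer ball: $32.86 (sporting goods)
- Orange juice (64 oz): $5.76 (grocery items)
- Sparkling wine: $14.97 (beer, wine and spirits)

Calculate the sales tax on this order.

Photo printing (20 prints) $10.88: taxable services → 0% → $0.00
Dozen eggs $3.89: grocery items → 5.5% → $0.21
Camping tent (2-person) $278.04: sporting goods, $100.00 or more → 5.25% → $14.60
Pet grooming $88.16: taxable services → 0% → $0.00
Haircut $22.40: taxable services → 0% → $0.00
Hard cider (6-pack) $11.77: beer, wine and spirits → 7.5% → $0.88
Bottle of rosé $22.90: beer, wine and spirits → 7.5% → $1.72
Soccer ball $32.86: sporting goods, under $100.00 → 0% → $0.00
Orange juice (64 oz) $5.76: grocery items → 5.5% → $0.32
Sparkling wine $14.97: beer, wine and spirits → 7.5% → $1.12
Total tax = $0.21 + $14.60 + $0.88 + $1.72 + $0.32 + $1.12 = $18.85

$18.85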